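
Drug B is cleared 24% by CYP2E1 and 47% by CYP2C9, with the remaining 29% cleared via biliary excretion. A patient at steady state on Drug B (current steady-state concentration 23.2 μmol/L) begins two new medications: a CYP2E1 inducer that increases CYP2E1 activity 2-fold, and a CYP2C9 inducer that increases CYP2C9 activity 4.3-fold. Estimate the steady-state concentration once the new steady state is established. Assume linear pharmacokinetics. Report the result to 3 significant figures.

8.31 μmol/L

The CYP2E1 pathway (24% of clearance) is boosted to 2× activity: 0.24 × 2 = 0.48.
The CYP2C9 pathway (47% of clearance) increases to 4.3× activity: 0.47 × 4.3 = 2.021.
The remaining 29% of clearance is unaffected.
Relative clearance = 0.48 + 2.021 + 0.29 = 2.791.
Steady-state concentration ∝ 1/CL: new value = 23.2 / 2.791 = 8.31 μmol/L.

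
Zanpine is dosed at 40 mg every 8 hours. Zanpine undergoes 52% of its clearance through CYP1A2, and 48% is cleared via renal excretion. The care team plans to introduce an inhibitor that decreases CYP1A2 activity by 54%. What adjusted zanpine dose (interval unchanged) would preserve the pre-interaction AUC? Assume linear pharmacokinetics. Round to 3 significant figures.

28.8 mg

The CYP1A2 pathway (52% of clearance) falls to 0.46× activity: 0.52 × 0.46 = 0.2392.
The remaining 48% of clearance is unaffected.
CL_new/CL_old = 0.2392 + 0.48 = 0.7192.
Css,avg = (dose rate)/CL, so holding Css fixed requires dose ∝ CL: 40 × 0.7192 = 28.8 mg.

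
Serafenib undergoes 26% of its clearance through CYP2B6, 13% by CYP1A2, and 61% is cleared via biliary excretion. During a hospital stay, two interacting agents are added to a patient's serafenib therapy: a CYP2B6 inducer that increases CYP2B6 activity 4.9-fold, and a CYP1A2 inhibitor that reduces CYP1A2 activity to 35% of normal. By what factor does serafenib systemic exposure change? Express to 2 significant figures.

The CYP2B6 pathway (26% of clearance) rises to 4.9× activity: 0.26 × 4.9 = 1.274.
The CYP1A2 pathway (13% of clearance) is reduced to 0.35× activity: 0.13 × 0.35 = 0.0455.
Non-CYP routes (61%) are unchanged.
Relative clearance = 1.274 + 0.0455 + 0.61 = 1.9295.
Because systemic exposure varies inversely with clearance, the combined effect is 1 / 1.9295 = 0.52.

0.52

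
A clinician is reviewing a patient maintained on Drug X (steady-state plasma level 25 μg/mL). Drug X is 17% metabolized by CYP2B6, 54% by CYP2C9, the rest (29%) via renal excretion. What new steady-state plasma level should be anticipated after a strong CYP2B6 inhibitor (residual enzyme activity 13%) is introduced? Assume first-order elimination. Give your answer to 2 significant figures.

The CYP2B6 pathway (17% of clearance) is reduced to 0.13× activity: 0.17 × 0.13 = 0.0221.
CYP2C9 (54%) and the residual 29% are unaffected.
Relative clearance = 0.0221 + 0.54 + 0.29 = 0.8521.
New steady-state plasma level = baseline ÷ relative clearance = 25 / 0.8521 = 29 μg/mL.

29 μg/mL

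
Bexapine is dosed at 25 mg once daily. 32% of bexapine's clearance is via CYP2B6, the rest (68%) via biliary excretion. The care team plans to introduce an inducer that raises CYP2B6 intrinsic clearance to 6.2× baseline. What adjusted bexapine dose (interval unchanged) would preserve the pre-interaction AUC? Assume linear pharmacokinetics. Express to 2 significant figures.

67 mg

The CYP2B6 pathway (32% of clearance) is boosted to 6.2× activity: 0.32 × 6.2 = 1.984.
The remaining 68% of clearance is unaffected.
New clearance relative to baseline: 1.984 + 0.68 = 2.664.
To maintain the same steady-state level, dose must scale with clearance: new dose = 25 × 2.664 = 67 mg.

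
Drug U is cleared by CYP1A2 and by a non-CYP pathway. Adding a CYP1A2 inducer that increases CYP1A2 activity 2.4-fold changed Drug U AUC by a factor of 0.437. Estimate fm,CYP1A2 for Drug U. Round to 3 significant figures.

Call the CYP1A2 fraction fm. After the interaction, CL_new/CL_old = fm × 2.4 + (1 − fm).
AUC ratio = 1 / (new CL fraction), so new CL fraction = 1 / 0.437 = 2.288.
fm × 2.4 + 1 − fm = 2.288  ⇒  fm × (2.4 − 1) = 1.288  ⇒  fm = 0.920.

0.920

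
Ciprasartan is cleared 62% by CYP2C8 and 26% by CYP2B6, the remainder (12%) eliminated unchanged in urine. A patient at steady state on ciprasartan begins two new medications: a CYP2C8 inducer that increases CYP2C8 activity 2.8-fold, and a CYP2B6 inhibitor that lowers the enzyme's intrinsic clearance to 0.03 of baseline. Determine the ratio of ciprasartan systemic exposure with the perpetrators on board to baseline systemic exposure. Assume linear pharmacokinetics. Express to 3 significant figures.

0.537

The CYP2C8 pathway (62% of clearance) rises to 2.8× activity: 0.62 × 2.8 = 1.736.
The CYP2B6 pathway (26% of clearance) is reduced to 0.03× activity: 0.26 × 0.03 = 0.0078.
Non-CYP routes (12%) are unchanged.
CL_new/CL_old = 1.736 + 0.0078 + 0.12 = 1.8638.
Net systemic exposure ratio = 1 / 1.8638 = 0.537.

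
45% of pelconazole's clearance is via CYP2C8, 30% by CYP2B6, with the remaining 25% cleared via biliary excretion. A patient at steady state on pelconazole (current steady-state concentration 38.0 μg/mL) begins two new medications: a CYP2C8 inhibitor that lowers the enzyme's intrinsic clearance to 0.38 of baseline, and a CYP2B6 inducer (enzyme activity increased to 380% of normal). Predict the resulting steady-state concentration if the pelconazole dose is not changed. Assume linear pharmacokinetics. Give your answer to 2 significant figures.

24 μg/mL

The CYP2C8 pathway (45% of clearance) drops to 0.38× activity: 0.45 × 0.38 = 0.171.
The CYP2B6 pathway (30% of clearance) is boosted to 3.8× activity: 0.3 × 3.8 = 1.14.
Non-CYP routes (25%) are unchanged.
Relative clearance = 0.171 + 1.14 + 0.25 = 1.561.
Dividing the baseline by the relative clearance: 38.0 / 1.561 = 24 μg/mL.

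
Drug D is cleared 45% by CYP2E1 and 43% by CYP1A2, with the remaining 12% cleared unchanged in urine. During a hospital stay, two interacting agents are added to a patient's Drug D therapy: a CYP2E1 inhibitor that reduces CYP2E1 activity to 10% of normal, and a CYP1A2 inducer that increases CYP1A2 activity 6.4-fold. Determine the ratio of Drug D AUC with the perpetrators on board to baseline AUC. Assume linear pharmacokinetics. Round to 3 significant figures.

The CYP2E1 pathway (45% of clearance) falls to 0.1× activity: 0.45 × 0.1 = 0.045.
The CYP1A2 pathway (43% of clearance) increases to 6.4× activity: 0.43 × 6.4 = 2.752.
The remaining 12% of clearance is unaffected.
New clearance relative to baseline: 0.045 + 2.752 + 0.12 = 2.917.
AUC ∝ 1/CL: fold-change = 1 / 2.917 = 0.343.

0.343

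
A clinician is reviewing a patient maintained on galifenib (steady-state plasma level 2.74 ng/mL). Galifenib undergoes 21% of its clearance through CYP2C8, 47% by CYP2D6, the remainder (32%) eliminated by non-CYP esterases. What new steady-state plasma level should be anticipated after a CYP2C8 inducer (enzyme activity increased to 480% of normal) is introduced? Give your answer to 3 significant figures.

1.52 ng/mL

CYP2C8: 0.21 × 4.8 = 1.008
CYP2D6: 0.47 (unchanged)
Other: 0.32 (unchanged)
CL_new/CL_old = 1.008 + 0.47 + 0.32 = 1.798.
New steady-state plasma level = baseline ÷ relative clearance = 2.74 / 1.798 = 1.52 ng/mL.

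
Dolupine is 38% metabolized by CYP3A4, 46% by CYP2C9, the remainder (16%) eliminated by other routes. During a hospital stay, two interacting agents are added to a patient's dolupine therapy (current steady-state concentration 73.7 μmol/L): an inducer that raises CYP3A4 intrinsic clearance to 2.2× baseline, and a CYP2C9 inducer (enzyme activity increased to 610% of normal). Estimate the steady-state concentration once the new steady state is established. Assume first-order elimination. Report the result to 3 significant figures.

19.4 μmol/L

CYP3A4: 0.38 × 2.2 = 0.836
CYP2C9: 0.46 × 6.1 = 2.806
Other: 0.16 (unchanged)
New clearance relative to baseline: 0.836 + 2.806 + 0.16 = 3.802.
New steady-state concentration = 73.7 / 3.802 = 19.4 μmol/L (concentration scales inversely with clearance).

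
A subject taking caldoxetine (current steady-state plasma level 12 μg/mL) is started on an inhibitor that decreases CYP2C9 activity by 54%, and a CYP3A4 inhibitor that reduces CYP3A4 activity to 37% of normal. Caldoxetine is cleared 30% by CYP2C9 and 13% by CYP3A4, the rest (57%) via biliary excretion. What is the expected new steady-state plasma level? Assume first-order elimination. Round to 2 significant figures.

The CYP2C9 pathway (30% of clearance) is reduced to 0.46× activity: 0.3 × 0.46 = 0.138.
The CYP3A4 pathway (13% of clearance) drops to 0.37× activity: 0.13 × 0.37 = 0.0481.
Non-CYP routes (57%) are unchanged.
CL_new/CL_old = 0.138 + 0.0481 + 0.57 = 0.7561.
New steady-state plasma level = 12 / 0.7561 = 16 μg/mL (concentration scales inversely with clearance).

16 μg/mL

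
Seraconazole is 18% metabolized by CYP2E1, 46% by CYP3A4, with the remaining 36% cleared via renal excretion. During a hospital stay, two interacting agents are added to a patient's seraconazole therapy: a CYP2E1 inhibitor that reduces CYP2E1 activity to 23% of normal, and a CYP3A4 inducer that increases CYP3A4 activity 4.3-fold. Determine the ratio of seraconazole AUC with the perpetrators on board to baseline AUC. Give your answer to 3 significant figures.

The CYP2E1 pathway (18% of clearance) drops to 0.23× activity: 0.18 × 0.23 = 0.0414.
The CYP3A4 pathway (46% of clearance) is boosted to 4.3× activity: 0.46 × 4.3 = 1.978.
The remaining 36% of clearance is unaffected.
CL_new/CL_old = 0.0414 + 1.978 + 0.36 = 2.3794.
Because AUC varies inversely with clearance, the combined effect is 1 / 2.3794 = 0.420.

0.420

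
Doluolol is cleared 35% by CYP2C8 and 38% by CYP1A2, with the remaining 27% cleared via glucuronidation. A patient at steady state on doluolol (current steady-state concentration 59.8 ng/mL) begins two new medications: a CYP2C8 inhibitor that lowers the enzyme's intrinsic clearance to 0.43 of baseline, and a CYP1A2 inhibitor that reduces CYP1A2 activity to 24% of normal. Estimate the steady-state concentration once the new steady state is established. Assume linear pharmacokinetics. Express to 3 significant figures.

117 ng/mL

CYP2C8: 0.35 × 0.43 = 0.1505
CYP1A2: 0.38 × 0.24 = 0.0912
Other: 0.27 (unchanged)
Relative clearance = 0.1505 + 0.0912 + 0.27 = 0.5117.
Steady-state concentration ∝ 1/CL: new value = 59.8 / 0.5117 = 117 ng/mL.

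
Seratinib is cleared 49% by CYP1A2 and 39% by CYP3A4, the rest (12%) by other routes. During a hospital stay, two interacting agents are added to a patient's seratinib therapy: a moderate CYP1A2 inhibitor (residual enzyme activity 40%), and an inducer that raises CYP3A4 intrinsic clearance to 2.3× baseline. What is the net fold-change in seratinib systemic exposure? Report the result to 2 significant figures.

CYP1A2: 0.49 × 0.4 = 0.196
CYP3A4: 0.39 × 2.3 = 0.897
Other: 0.12 (unchanged)
Relative clearance = 0.196 + 0.897 + 0.12 = 1.213.
Because systemic exposure varies inversely with clearance, the combined effect is 1 / 1.213 = 0.82.

0.82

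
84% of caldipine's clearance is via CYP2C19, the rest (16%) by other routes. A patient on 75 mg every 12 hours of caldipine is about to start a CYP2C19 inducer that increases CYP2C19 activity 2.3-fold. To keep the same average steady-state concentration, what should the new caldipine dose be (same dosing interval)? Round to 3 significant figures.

The CYP2C19 pathway (84% of clearance) increases to 2.3× activity: 0.84 × 2.3 = 1.932.
The remaining 16% of clearance is unaffected.
Relative clearance = 1.932 + 0.16 = 2.092.
To maintain the same steady-state level, dose must scale with clearance: new dose = 75 × 2.092 = 157 mg.

157 mg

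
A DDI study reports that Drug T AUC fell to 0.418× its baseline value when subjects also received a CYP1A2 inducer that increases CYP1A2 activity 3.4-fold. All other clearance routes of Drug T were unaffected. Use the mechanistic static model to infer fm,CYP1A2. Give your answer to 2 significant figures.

Call the CYP1A2 fraction fm. After the interaction, CL_new/CL_old = fm × 3.4 + (1 − fm).
AUC ratio = 1 / (new CL fraction), so new CL fraction = 1 / 0.418 = 2.392.
fm × 3.4 + 1 − fm = 2.392  ⇒  fm × (3.4 − 1) = 1.392  ⇒  fm = 0.58.

0.58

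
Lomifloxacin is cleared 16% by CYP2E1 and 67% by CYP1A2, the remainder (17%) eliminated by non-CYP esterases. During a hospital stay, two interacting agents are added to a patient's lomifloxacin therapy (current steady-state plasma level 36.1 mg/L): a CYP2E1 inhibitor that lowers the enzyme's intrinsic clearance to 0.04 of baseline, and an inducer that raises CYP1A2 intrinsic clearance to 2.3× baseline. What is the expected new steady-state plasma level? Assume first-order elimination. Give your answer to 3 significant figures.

CYP2E1: 0.16 × 0.04 = 0.0064
CYP1A2: 0.67 × 2.3 = 1.541
Other: 0.17 (unchanged)
Relative clearance = 0.0064 + 1.541 + 0.17 = 1.7174.
New steady-state plasma level = 36.1 / 1.7174 = 21.0 mg/L (concentration scales inversely with clearance).

21.0 mg/L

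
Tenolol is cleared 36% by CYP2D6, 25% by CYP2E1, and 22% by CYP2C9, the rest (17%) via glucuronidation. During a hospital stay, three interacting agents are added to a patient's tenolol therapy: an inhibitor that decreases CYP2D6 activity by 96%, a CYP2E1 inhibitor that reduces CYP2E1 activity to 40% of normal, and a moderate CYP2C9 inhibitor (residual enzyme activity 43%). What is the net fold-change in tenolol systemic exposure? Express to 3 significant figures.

2.64

The CYP2D6 pathway (36% of clearance) is reduced to 0.04× activity: 0.36 × 0.04 = 0.0144.
The CYP2E1 pathway (25% of clearance) drops to 0.4× activity: 0.25 × 0.4 = 0.1.
The CYP2C9 pathway (22% of clearance) falls to 0.43× activity: 0.22 × 0.43 = 0.0946.
Non-CYP routes (17%) are unchanged.
Relative clearance = 0.0144 + 0.1 + 0.0946 + 0.17 = 0.379.
Net systemic exposure ratio = 1 / 0.379 = 2.64.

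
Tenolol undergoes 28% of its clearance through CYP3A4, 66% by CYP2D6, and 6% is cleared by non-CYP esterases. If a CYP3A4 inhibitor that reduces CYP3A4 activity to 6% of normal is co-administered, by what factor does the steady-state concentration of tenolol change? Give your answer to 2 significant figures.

The CYP3A4 pathway (28% of clearance) is reduced to 0.06× activity: 0.28 × 0.06 = 0.0168.
CYP2D6 (66%) and the residual 6% are unaffected.
CL_new/CL_old = 0.0168 + 0.66 + 0.06 = 0.7368.
Steady-state concentration is inversely proportional to clearance, so the fold-change is 1 / 0.7368 = 1.4.

1.4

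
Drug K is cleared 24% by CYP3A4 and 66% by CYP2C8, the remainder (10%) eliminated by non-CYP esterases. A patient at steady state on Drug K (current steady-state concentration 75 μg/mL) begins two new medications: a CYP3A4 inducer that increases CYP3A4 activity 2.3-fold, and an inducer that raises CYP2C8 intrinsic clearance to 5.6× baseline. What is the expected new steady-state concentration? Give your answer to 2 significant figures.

17 μg/mL

The CYP3A4 pathway (24% of clearance) is boosted to 2.3× activity: 0.24 × 2.3 = 0.552.
The CYP2C8 pathway (66% of clearance) is boosted to 5.6× activity: 0.66 × 5.6 = 3.696.
Non-CYP routes (10%) are unchanged.
Relative clearance = 0.552 + 3.696 + 0.1 = 4.348.
Steady-state concentration ∝ 1/CL: new value = 75 / 4.348 = 17 μg/mL.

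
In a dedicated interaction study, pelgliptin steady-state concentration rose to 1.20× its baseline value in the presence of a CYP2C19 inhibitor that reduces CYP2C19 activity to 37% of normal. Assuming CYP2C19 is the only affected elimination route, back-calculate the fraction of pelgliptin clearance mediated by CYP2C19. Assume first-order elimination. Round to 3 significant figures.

CL'/CL = 1 / 1.20 = 0.8333
0.37·fm + (1 − fm) = 0.8333
fm = (0.8333 − 1) / (0.37 − 1) = 0.265

0.265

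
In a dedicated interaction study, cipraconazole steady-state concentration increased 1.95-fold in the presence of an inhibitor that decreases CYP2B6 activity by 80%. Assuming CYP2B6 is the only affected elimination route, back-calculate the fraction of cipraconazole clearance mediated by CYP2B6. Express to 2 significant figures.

CL'/CL = 1 / 1.95 = 0.5128
0.2·fm + (1 − fm) = 0.5128
fm = (0.5128 − 1) / (0.2 − 1) = 0.61

0.61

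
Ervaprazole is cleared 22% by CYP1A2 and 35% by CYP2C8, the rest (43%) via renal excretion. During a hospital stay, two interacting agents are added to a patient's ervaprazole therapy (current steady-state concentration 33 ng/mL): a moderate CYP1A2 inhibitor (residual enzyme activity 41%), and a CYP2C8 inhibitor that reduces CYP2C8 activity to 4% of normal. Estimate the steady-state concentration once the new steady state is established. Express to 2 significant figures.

62 ng/mL

The CYP1A2 pathway (22% of clearance) falls to 0.41× activity: 0.22 × 0.41 = 0.0902.
The CYP2C8 pathway (35% of clearance) is reduced to 0.04× activity: 0.35 × 0.04 = 0.014.
Non-CYP routes (43%) are unchanged.
New clearance relative to baseline: 0.0902 + 0.014 + 0.43 = 0.5342.
Dividing the baseline by the relative clearance: 33 / 0.5342 = 62 ng/mL.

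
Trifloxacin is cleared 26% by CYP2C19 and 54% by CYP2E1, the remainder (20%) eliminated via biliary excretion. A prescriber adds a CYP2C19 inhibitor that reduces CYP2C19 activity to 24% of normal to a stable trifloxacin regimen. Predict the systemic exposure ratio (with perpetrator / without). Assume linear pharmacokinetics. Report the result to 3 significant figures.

1.25

CYP2C19: 0.26 × 0.24 = 0.0624
CYP2E1: 0.54 (unchanged)
Other: 0.2 (unchanged)
CL_new/CL_old = 0.0624 + 0.54 + 0.2 = 0.8024.
Systemic exposure ratio = CL_old/CL_new = 1 / 0.8024 = 1.25.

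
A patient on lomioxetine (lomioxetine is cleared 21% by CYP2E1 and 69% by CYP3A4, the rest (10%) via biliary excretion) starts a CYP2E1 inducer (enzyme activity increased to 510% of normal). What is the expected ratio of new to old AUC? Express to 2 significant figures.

0.54

CYP2E1: 0.21 × 5.1 = 1.071
CYP3A4: 0.69 (unchanged)
Other: 0.1 (unchanged)
CL_new/CL_old = 1.071 + 0.69 + 0.1 = 1.861.
AUC is inversely proportional to clearance, so the fold-change is 1 / 1.861 = 0.54.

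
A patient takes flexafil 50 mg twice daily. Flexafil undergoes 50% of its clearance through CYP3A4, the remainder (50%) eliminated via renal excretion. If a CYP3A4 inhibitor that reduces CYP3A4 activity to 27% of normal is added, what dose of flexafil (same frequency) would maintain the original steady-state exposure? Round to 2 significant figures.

32 mg

CYP3A4: 0.5 × 0.27 = 0.135
Other: 0.5 (unchanged)
CL_new/CL_old = 0.135 + 0.5 = 0.635.
Exposure is unchanged when dose changes in proportion to clearance. New dose = 50 mg × 0.635 = 32 mg.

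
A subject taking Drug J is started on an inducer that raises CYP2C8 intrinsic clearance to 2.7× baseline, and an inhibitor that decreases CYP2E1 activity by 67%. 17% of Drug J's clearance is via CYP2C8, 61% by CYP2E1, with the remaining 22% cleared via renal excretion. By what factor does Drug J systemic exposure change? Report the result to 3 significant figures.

The CYP2C8 pathway (17% of clearance) increases to 2.7× activity: 0.17 × 2.7 = 0.459.
The CYP2E1 pathway (61% of clearance) drops to 0.33× activity: 0.61 × 0.33 = 0.2013.
Non-CYP routes (22%) are unchanged.
CL_new/CL_old = 0.459 + 0.2013 + 0.22 = 0.8803.
Because systemic exposure varies inversely with clearance, the combined effect is 1 / 0.8803 = 1.14.

1.14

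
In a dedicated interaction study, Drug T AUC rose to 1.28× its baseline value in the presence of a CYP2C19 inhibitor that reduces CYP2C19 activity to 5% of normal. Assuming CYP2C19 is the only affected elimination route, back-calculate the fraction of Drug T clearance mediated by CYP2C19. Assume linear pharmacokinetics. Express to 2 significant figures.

0.23

Let fm be the CYP2C19 fraction. New clearance relative to baseline = fm × 0.05 + (1 − fm).
AUC ratio = 1 / (new CL fraction), so new CL fraction = 1 / 1.28 = 0.7812.
fm × 0.05 + 1 − fm = 0.7812  ⇒  fm × (0.05 − 1) = −0.2188  ⇒  fm = 0.23.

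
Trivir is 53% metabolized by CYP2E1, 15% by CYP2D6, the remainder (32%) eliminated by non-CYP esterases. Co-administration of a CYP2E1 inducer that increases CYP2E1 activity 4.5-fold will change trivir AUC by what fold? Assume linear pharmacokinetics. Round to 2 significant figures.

CYP2E1: 0.53 × 4.5 = 2.385
CYP2D6: 0.15 (unchanged)
Other: 0.32 (unchanged)
New clearance relative to baseline: 2.385 + 0.15 + 0.32 = 2.855.
Since AUC ∝ 1/CL, the ratio is 1 / 2.855 = 0.35.

0.35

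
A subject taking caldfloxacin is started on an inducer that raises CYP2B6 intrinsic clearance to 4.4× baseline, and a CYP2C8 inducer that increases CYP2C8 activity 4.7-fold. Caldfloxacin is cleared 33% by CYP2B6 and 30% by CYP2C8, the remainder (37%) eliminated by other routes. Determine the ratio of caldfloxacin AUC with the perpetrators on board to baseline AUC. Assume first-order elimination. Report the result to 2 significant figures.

The CYP2B6 pathway (33% of clearance) rises to 4.4× activity: 0.33 × 4.4 = 1.452.
The CYP2C8 pathway (30% of clearance) rises to 4.7× activity: 0.3 × 4.7 = 1.41.
Non-CYP routes (37%) are unchanged.
New clearance relative to baseline: 1.452 + 1.41 + 0.37 = 3.232.
Because AUC varies inversely with clearance, the combined effect is 1 / 3.232 = 0.31.

0.31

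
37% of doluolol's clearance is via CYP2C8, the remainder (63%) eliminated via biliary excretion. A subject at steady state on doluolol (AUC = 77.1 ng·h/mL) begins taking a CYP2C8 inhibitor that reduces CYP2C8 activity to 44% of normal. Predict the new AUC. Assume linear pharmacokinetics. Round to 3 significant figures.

The CYP2C8 pathway (37% of clearance) is reduced to 0.44× activity: 0.37 × 0.44 = 0.1628.
The remaining 63% of clearance is unaffected.
CL_new/CL_old = 0.1628 + 0.63 = 0.7928.
With dosing unchanged, AUC scales as 1/CL: 77.1 / 0.7928 = 97.3 ng·h/mL.

97.3 ng·h/mL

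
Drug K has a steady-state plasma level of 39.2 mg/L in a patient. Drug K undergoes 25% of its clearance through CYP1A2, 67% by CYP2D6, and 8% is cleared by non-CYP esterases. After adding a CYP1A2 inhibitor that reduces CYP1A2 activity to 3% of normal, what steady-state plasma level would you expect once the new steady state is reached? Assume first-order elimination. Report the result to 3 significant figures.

51.7 mg/L

CYP1A2: 0.25 × 0.03 = 0.0075
CYP2D6: 0.67 (unchanged)
Other: 0.08 (unchanged)
Relative clearance = 0.0075 + 0.67 + 0.08 = 0.7575.
Steady-state plasma level ∝ 1/CL, so new value = 39.2 / 0.7575 = 51.7 mg/L.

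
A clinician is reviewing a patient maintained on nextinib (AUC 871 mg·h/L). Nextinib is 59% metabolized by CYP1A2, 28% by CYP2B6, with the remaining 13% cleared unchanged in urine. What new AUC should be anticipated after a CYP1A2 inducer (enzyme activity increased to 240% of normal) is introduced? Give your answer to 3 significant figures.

CYP1A2: 0.59 × 2.4 = 1.416
CYP2B6: 0.28 (unchanged)
Other: 0.13 (unchanged)
CL_new/CL_old = 1.416 + 0.28 + 0.13 = 1.826.
New AUC = baseline ÷ relative clearance = 871 / 1.826 = 477 mg·h/L.

477 mg·h/L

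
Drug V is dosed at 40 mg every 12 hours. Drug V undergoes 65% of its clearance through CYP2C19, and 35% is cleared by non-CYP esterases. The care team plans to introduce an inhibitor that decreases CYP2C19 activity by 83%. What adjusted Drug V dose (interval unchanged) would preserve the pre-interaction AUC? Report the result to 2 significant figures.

18 mg

CYP2C19: 0.65 × 0.17 = 0.1105
Other: 0.35 (unchanged)
New clearance relative to baseline: 0.1105 + 0.35 = 0.4605.
Css,avg = (dose rate)/CL, so holding Css fixed requires dose ∝ CL: 40 × 0.4605 = 18 mg.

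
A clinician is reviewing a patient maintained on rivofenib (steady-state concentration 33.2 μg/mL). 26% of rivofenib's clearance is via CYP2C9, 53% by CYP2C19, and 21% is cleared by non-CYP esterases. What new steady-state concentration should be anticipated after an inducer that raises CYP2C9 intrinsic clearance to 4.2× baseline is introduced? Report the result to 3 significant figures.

The CYP2C9 pathway (26% of clearance) increases to 4.2× activity: 0.26 × 4.2 = 1.092.
CYP2C19 (53%) and the residual 21% are unaffected.
Relative clearance = 1.092 + 0.53 + 0.21 = 1.832.
With dosing unchanged, steady-state concentration scales as 1/CL: 33.2 / 1.832 = 18.1 μg/mL.

18.1 μg/mL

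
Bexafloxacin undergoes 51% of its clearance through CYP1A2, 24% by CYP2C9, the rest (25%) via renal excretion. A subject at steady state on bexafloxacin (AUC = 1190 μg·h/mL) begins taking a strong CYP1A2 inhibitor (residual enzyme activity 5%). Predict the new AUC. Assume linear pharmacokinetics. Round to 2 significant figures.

CYP1A2: 0.51 × 0.05 = 0.0255
CYP2C9: 0.24 (unchanged)
Other: 0.25 (unchanged)
New clearance relative to baseline: 0.0255 + 0.24 + 0.25 = 0.5155.
New AUC = baseline ÷ relative clearance = 1190 / 0.5155 = 2.3 × 10³ μg·h/mL.

2.3 × 10³ μg·h/mL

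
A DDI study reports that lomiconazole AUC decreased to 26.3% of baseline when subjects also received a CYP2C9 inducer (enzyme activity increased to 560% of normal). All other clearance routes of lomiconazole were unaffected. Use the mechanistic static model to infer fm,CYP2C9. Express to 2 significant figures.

Call the CYP2C9 fraction fm. After the interaction, CL_new/CL_old = fm × 5.6 + (1 − fm).
AUC ratio = 1 / (new CL fraction), so new CL fraction = 1 / 0.263 = 3.802.
fm × 5.6 + 1 − fm = 3.802  ⇒  fm × (5.6 − 1) = 2.802  ⇒  fm = 0.61.

0.61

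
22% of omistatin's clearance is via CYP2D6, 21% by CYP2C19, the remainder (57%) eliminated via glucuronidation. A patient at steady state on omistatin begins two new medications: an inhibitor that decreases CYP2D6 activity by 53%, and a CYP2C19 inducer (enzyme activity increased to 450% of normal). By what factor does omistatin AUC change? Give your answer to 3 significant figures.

The CYP2D6 pathway (22% of clearance) is reduced to 0.47× activity: 0.22 × 0.47 = 0.1034.
The CYP2C19 pathway (21% of clearance) is boosted to 4.5× activity: 0.21 × 4.5 = 0.945.
Non-CYP routes (57%) are unchanged.
Relative clearance = 0.1034 + 0.945 + 0.57 = 1.6184.
AUC ∝ 1/CL: fold-change = 1 / 1.6184 = 0.618.

0.618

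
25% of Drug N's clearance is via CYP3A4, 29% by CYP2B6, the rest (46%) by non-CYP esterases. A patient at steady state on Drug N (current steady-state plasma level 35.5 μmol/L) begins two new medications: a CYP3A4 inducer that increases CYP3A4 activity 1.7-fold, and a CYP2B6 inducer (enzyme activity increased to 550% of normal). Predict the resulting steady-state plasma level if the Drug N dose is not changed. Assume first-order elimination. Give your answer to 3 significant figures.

14.3 μmol/L

The CYP3A4 pathway (25% of clearance) is boosted to 1.7× activity: 0.25 × 1.7 = 0.425.
The CYP2B6 pathway (29% of clearance) is boosted to 5.5× activity: 0.29 × 5.5 = 1.595.
Non-CYP routes (46%) are unchanged.
New clearance relative to baseline: 0.425 + 1.595 + 0.46 = 2.48.
Dividing the baseline by the relative clearance: 35.5 / 2.48 = 14.3 μmol/L.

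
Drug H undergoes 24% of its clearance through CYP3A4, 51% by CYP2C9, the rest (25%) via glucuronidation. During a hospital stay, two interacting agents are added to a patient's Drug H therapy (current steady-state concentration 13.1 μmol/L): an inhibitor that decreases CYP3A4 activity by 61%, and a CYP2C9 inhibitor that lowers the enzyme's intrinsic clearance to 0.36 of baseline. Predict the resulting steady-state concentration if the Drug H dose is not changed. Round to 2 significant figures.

CYP3A4: 0.24 × 0.39 = 0.0936
CYP2C9: 0.51 × 0.36 = 0.1836
Other: 0.25 (unchanged)
Relative clearance = 0.0936 + 0.1836 + 0.25 = 0.5272.
Dividing the baseline by the relative clearance: 13.1 / 0.5272 = 25 μmol/L.

25 μmol/L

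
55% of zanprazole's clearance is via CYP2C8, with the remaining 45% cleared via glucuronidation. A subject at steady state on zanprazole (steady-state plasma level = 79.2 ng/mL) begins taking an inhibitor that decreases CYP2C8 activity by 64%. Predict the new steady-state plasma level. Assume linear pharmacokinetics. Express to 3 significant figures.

122 ng/mL

CYP2C8: 0.55 × 0.36 = 0.198
Other: 0.45 (unchanged)
New clearance relative to baseline: 0.198 + 0.45 = 0.648.
Steady-state plasma level ∝ 1/CL, so new value = 79.2 / 0.648 = 122 ng/mL.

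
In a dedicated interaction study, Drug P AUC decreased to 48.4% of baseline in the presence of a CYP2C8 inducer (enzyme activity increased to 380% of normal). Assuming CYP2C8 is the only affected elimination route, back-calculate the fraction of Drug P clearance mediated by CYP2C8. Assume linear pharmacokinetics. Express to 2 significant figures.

CL'/CL = 1 / 0.484 = 2.066
3.8·fm + (1 − fm) = 2.066
fm = (2.066 − 1) / (3.8 − 1) = 0.38

0.38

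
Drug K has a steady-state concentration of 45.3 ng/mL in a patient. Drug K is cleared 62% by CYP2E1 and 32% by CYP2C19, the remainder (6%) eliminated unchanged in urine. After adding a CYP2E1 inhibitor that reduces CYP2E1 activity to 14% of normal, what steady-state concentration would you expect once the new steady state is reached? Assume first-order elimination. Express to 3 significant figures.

97.0 ng/mL

CYP2E1: 0.62 × 0.14 = 0.0868
CYP2C19: 0.32 (unchanged)
Other: 0.06 (unchanged)
Relative clearance = 0.0868 + 0.32 + 0.06 = 0.4668.
New steady-state concentration = baseline ÷ relative clearance = 45.3 / 0.4668 = 97.0 ng/mL.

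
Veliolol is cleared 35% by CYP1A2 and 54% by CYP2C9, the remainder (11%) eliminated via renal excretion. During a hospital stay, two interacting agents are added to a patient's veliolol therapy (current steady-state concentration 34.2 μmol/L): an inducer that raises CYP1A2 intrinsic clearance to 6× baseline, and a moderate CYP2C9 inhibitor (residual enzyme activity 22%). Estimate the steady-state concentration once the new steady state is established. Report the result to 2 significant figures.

CYP1A2: 0.35 × 6 = 2.1
CYP2C9: 0.54 × 0.22 = 0.1188
Other: 0.11 (unchanged)
Relative clearance = 2.1 + 0.1188 + 0.11 = 2.3288.
Dividing the baseline by the relative clearance: 34.2 / 2.3288 = 15 μmol/L.

15 μmol/L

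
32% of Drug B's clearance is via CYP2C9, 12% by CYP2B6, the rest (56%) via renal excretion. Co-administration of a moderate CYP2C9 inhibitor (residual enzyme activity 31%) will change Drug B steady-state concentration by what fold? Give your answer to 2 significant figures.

1.3

The CYP2C9 pathway (32% of clearance) drops to 0.31× activity: 0.32 × 0.31 = 0.0992.
CYP2B6 (12%) and the residual 56% are unaffected.
CL_new/CL_old = 0.0992 + 0.12 + 0.56 = 0.7792.
Since steady-state concentration ∝ 1/CL, the ratio is 1 / 0.7792 = 1.3.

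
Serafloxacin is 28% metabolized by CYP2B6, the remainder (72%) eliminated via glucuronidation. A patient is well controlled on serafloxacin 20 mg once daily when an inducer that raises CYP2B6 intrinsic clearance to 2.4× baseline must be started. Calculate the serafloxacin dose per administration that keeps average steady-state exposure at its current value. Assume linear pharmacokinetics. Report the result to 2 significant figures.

CYP2B6: 0.28 × 2.4 = 0.672
Other: 0.72 (unchanged)
CL_new/CL_old = 0.672 + 0.72 = 1.392.
Exposure is unchanged when dose changes in proportion to clearance. New dose = 20 mg × 1.392 = 28 mg.

28 mg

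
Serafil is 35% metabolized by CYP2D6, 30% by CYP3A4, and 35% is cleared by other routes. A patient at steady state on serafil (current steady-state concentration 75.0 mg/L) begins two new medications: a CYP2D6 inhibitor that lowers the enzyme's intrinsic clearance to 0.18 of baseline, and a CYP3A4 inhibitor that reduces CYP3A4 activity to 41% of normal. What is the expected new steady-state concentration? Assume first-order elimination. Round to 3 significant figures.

140 mg/L

CYP2D6: 0.35 × 0.18 = 0.063
CYP3A4: 0.3 × 0.41 = 0.123
Other: 0.35 (unchanged)
CL_new/CL_old = 0.063 + 0.123 + 0.35 = 0.536.
Dividing the baseline by the relative clearance: 75.0 / 0.536 = 140 mg/L.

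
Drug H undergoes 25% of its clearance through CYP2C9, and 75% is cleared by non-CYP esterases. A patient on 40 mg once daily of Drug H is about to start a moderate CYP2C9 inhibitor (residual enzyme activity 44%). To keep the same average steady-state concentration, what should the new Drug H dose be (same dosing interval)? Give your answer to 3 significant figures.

The CYP2C9 pathway (25% of clearance) drops to 0.44× activity: 0.25 × 0.44 = 0.11.
Non-CYP routes (75%) are unchanged.
CL_new/CL_old = 0.11 + 0.75 = 0.86.
Css,avg = (dose rate)/CL, so holding Css fixed requires dose ∝ CL: 40 × 0.86 = 34.4 mg.

34.4 mg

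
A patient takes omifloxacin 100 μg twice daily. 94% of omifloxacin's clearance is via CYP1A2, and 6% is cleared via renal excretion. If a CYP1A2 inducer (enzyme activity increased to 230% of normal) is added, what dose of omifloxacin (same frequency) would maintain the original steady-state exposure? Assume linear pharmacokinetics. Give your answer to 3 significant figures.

CYP1A2: 0.94 × 2.3 = 2.162
Other: 0.06 (unchanged)
Relative clearance = 2.162 + 0.06 = 2.222.
To maintain the same steady-state level, dose must scale with clearance: new dose = 100 × 2.222 = 222 μg.

222 μg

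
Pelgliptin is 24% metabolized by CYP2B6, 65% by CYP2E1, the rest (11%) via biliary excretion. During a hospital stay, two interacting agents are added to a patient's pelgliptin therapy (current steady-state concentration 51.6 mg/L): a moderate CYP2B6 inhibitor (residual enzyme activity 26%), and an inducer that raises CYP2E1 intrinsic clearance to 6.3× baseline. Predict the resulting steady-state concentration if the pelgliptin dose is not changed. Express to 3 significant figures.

The CYP2B6 pathway (24% of clearance) falls to 0.26× activity: 0.24 × 0.26 = 0.0624.
The CYP2E1 pathway (65% of clearance) rises to 6.3× activity: 0.65 × 6.3 = 4.095.
The remaining 11% of clearance is unaffected.
Relative clearance = 0.0624 + 4.095 + 0.11 = 4.2674.
New steady-state concentration = 51.6 / 4.2674 = 12.1 mg/L (concentration scales inversely with clearance).

12.1 mg/L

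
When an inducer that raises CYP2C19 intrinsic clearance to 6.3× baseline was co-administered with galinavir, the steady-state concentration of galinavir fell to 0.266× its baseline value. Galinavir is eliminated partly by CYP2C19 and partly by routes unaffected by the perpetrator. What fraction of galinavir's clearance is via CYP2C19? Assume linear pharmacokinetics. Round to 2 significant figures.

0.52

CL'/CL = 1 / 0.266 = 3.759
6.3·fm + (1 − fm) = 3.759
fm = (3.759 − 1) / (6.3 − 1) = 0.52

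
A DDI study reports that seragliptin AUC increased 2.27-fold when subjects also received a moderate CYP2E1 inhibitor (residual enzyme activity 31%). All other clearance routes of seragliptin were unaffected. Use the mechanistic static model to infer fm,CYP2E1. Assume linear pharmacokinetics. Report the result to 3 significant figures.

CL'/CL = 1 / 2.27 = 0.4405
0.31·fm + (1 − fm) = 0.4405
fm = (0.4405 − 1) / (0.31 − 1) = 0.811

0.811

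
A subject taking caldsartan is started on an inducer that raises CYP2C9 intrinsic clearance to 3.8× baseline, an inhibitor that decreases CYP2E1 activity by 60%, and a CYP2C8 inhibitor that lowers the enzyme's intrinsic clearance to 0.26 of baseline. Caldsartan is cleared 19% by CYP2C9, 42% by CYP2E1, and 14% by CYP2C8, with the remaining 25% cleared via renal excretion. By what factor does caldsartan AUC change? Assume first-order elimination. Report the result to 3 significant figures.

0.850

The CYP2C9 pathway (19% of clearance) rises to 3.8× activity: 0.19 × 3.8 = 0.722.
The CYP2E1 pathway (42% of clearance) is reduced to 0.4× activity: 0.42 × 0.4 = 0.168.
The CYP2C8 pathway (14% of clearance) is reduced to 0.26× activity: 0.14 × 0.26 = 0.0364.
The remaining 25% of clearance is unaffected.
CL_new/CL_old = 0.722 + 0.168 + 0.0364 + 0.25 = 1.1764.
Because AUC varies inversely with clearance, the combined effect is 1 / 1.1764 = 0.850.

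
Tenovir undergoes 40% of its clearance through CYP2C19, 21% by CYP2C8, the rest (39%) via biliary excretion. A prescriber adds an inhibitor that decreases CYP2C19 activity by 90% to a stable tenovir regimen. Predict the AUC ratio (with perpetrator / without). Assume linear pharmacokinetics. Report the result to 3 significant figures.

The CYP2C19 pathway (40% of clearance) drops to 0.1× activity: 0.4 × 0.1 = 0.04.
CYP2C8 (21%) and the residual 39% are unaffected.
New clearance relative to baseline: 0.04 + 0.21 + 0.39 = 0.64.
AUC ratio = CL_old/CL_new = 1 / 0.64 = 1.56.

1.56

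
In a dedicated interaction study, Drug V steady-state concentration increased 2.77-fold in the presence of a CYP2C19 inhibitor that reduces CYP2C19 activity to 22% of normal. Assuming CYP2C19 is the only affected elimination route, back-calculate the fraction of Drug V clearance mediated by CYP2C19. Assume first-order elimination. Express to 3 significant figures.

Let x = fm,CYP2C19. Because steady-state concentration ∝ 1/CL, relative clearance fell to 1/2.77 = 0.361.
Only the CYP2C19 route changed, so 0.361 = x·0.22 + (1 − x), giving x = 0.819.

0.819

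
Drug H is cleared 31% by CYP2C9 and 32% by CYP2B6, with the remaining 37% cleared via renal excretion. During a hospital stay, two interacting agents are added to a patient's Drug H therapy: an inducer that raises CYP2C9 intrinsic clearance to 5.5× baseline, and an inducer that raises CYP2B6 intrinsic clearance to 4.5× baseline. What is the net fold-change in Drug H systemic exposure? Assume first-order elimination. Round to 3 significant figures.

The CYP2C9 pathway (31% of clearance) rises to 5.5× activity: 0.31 × 5.5 = 1.705.
The CYP2B6 pathway (32% of clearance) is boosted to 4.5× activity: 0.32 × 4.5 = 1.44.
Non-CYP routes (37%) are unchanged.
CL_new/CL_old = 1.705 + 1.44 + 0.37 = 3.515.
Systemic exposure ∝ 1/CL: fold-change = 1 / 3.515 = 0.284.

0.284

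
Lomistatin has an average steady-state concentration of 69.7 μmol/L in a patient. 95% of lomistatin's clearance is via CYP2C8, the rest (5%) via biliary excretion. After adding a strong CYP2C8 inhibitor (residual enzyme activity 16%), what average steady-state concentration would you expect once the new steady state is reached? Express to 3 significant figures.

CYP2C8: 0.95 × 0.16 = 0.152
Other: 0.05 (unchanged)
New clearance relative to baseline: 0.152 + 0.05 = 0.202.
New average steady-state concentration = baseline ÷ relative clearance = 69.7 / 0.202 = 345 μmol/L.

345 μmol/L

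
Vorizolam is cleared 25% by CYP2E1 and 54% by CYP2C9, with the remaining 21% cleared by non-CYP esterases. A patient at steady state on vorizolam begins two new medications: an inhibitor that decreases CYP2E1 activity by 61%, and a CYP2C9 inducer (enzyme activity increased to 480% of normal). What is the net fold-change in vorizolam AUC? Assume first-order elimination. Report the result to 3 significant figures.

0.345

The CYP2E1 pathway (25% of clearance) is reduced to 0.39× activity: 0.25 × 0.39 = 0.0975.
The CYP2C9 pathway (54% of clearance) rises to 4.8× activity: 0.54 × 4.8 = 2.592.
The remaining 21% of clearance is unaffected.
CL_new/CL_old = 0.0975 + 2.592 + 0.21 = 2.8995.
Net AUC ratio = 1 / 2.8995 = 0.345.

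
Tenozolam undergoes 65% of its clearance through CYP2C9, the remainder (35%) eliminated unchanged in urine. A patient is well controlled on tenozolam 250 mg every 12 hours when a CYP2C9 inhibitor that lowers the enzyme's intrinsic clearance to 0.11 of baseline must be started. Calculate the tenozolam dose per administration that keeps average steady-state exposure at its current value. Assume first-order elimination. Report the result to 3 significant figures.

The CYP2C9 pathway (65% of clearance) is reduced to 0.11× activity: 0.65 × 0.11 = 0.0715.
Non-CYP routes (35%) are unchanged.
New clearance relative to baseline: 0.0715 + 0.35 = 0.4215.
Exposure is unchanged when dose changes in proportion to clearance. New dose = 250 mg × 0.4215 = 105 mg.

105 mg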